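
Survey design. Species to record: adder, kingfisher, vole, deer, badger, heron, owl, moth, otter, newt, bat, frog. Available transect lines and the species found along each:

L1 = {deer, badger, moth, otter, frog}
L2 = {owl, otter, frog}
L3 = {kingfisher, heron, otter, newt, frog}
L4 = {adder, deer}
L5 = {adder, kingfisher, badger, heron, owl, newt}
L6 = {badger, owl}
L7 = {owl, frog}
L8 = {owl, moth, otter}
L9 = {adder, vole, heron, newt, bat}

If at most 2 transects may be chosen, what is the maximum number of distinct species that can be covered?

10

Choosing L1, L5 covers {adder, kingfisher, deer, badger, heron, owl, moth, otter, newt, frog} — 10 species.
No choice of 2 transects does better; here vole, bat are left uncovered.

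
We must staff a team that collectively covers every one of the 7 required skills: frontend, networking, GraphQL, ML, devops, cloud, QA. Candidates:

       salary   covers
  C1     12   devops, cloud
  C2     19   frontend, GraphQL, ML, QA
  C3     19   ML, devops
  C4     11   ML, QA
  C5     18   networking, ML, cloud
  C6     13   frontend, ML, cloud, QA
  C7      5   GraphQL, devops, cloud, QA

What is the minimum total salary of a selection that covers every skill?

36

C5, C6, C7 cover every skill at salary 18 + 13 + 5 = 36.
Any cover uses at least 3 candidates; among all covering selections none totals below 36.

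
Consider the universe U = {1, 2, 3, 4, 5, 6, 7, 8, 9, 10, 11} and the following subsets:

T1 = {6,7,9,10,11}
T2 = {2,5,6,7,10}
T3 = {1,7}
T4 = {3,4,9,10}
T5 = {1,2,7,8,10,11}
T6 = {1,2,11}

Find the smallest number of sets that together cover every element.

3

T2, T4, T5 together cover {1, 2, 3, 4, 5, 6, 7, 8, 9, 10, 11} — every element.
No 2 of the 6 sets cover everything (all 15 pairs fall short), so 3 is minimum.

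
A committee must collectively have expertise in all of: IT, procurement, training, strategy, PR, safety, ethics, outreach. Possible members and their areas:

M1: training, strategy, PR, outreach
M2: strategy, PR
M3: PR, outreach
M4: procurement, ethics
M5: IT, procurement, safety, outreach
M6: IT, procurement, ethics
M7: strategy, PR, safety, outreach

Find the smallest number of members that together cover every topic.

M1, M4, M5 together cover {IT, procurement, training, strategy, PR, safety, ethics, outreach} — every topic.
No 2 of the 7 members cover everything (all 21 pairs fall short), so 3 is minimum.

3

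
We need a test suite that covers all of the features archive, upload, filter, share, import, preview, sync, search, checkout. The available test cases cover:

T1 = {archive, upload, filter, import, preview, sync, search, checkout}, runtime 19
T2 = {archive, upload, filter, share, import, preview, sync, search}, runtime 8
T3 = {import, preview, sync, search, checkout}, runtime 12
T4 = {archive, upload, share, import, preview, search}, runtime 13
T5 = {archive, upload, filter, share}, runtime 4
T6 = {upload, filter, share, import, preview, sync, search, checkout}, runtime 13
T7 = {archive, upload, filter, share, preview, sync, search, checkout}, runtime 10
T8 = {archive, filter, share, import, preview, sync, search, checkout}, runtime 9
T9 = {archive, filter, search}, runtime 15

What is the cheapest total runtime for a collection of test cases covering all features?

T5, T8 cover every feature at runtime 4 + 9 = 13.
Any cover uses at least 2 test cases; among all covering selections none totals below 13.
Greedy by coverage-per-runtime would pick T2, T8 for 17 — worse than the optimum 13.

13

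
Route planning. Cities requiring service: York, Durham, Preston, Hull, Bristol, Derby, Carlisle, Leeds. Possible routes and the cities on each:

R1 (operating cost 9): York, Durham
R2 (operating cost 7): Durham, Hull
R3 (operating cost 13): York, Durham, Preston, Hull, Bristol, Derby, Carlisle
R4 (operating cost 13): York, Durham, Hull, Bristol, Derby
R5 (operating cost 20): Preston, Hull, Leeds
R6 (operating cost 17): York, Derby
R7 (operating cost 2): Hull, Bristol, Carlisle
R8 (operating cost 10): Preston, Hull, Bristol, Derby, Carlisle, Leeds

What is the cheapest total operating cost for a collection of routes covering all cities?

19

R1, R8 cover every city at operating cost 9 + 10 = 19.
Any cover uses at least 2 routes; among all covering selections none totals below 19.
Greedy by coverage-per-operating cost would pick R7, R3, R8 for 25 — worse than the optimum 19.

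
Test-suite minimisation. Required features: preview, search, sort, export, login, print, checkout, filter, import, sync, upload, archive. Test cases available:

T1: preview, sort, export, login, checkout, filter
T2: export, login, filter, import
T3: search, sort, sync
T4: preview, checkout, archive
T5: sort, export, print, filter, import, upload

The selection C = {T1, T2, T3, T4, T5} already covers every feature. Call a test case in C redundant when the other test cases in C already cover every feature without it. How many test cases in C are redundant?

2

Drop T1: the rest still cover every feature — redundant.
Drop T2: the rest still cover every feature — redundant.
Drop T3: search, sync uncovered — not redundant.
Drop T4: archive uncovered — not redundant.
Drop T5: print, upload uncovered — not redundant.
2 redundant: T1, T2.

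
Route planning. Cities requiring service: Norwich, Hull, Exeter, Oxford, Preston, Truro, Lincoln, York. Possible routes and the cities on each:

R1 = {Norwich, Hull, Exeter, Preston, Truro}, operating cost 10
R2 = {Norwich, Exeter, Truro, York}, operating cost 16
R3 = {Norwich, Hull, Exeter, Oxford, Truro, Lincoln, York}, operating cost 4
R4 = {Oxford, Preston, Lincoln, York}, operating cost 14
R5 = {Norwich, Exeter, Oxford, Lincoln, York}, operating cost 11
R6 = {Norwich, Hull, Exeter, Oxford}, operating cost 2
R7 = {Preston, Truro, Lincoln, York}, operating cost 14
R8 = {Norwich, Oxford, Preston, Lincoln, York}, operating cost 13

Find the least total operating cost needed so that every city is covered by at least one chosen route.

14

R1, R3 cover every city at operating cost 10 + 4 = 14.
Any cover uses at least 2 routes; among all covering selections none totals below 14.
Greedy by coverage-per-operating cost would pick R6, R3, R1 for 16 — worse than the optimum 14.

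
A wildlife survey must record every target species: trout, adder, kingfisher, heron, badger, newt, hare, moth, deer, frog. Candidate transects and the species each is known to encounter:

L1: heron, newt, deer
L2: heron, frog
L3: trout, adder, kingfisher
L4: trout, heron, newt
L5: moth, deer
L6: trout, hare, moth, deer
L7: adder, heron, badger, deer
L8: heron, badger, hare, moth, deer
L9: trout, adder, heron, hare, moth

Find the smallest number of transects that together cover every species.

L1, L2, L3, L8 together cover {trout, adder, kingfisher, heron, badger, newt, hare, moth, deer, frog} — every species.
No 3 of the 9 transects cover everything (all 84 triples fall short), so 4 is minimum.

4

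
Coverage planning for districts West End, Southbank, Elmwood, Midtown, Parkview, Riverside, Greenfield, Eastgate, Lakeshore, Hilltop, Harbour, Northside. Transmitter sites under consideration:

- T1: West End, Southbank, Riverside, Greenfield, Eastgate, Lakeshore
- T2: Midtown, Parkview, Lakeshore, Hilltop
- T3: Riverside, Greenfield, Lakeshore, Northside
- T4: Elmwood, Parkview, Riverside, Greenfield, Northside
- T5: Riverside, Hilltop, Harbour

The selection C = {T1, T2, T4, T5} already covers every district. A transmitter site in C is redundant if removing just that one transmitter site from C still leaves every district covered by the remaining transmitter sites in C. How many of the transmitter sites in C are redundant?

0

Drop T1: West End, Southbank, Eastgate uncovered — not redundant.
Drop T2: Midtown uncovered — not redundant.
Drop T4: Elmwood, Northside uncovered — not redundant.
Drop T5: Harbour uncovered — not redundant.
None of the transmitter sites in C is redundant.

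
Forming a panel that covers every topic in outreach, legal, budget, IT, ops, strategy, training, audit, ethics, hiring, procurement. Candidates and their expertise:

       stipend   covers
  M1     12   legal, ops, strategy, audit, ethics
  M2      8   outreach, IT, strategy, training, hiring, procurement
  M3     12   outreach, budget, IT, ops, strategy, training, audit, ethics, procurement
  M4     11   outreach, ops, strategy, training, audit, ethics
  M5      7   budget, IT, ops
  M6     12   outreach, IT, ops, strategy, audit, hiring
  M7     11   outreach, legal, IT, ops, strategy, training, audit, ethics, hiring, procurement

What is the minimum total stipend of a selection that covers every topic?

M5, M7 cover every topic at stipend 7 + 11 = 18.
Any cover uses at least 2 members; among all covering selections none totals below 18.

18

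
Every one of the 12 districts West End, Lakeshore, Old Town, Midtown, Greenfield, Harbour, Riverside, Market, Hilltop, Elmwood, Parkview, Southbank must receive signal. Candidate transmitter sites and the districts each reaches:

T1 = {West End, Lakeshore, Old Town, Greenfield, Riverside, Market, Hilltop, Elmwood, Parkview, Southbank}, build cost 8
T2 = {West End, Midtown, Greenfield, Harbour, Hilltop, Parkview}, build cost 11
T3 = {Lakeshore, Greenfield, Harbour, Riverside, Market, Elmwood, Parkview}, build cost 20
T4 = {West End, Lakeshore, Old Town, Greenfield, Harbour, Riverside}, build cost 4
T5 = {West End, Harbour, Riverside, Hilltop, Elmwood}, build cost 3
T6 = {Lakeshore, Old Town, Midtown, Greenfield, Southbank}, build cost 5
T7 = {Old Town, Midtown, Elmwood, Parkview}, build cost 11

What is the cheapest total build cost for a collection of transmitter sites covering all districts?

T1, T5, T6 cover every district at build cost 8 + 3 + 5 = 16.
Any cover uses at least 2 transmitter sites; among all covering selections none totals below 16.

16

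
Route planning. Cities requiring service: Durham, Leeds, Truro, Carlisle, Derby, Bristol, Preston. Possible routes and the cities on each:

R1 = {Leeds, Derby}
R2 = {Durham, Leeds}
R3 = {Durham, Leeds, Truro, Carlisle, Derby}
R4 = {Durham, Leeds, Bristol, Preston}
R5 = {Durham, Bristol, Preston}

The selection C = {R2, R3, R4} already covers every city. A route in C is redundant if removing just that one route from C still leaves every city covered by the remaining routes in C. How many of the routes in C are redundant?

Drop R2: the rest still cover every city — redundant.
Drop R3: Truro, Carlisle, Derby uncovered — not redundant.
Drop R4: Bristol, Preston uncovered — not redundant.
1 redundant: R2.

1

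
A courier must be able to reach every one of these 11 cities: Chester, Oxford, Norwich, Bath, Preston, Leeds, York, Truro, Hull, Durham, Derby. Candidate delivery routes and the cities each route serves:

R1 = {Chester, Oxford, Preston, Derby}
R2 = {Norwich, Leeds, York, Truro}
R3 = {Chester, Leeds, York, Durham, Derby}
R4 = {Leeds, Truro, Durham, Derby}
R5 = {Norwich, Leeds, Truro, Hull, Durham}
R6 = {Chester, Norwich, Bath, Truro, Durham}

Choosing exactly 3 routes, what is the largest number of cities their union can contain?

Choosing R1, R2, R5 covers {Chester, Oxford, Norwich, Preston, Leeds, York, Truro, Hull, Durham, Derby} — 10 cities.
No choice of 3 routes does better; here Bath is left uncovered.

10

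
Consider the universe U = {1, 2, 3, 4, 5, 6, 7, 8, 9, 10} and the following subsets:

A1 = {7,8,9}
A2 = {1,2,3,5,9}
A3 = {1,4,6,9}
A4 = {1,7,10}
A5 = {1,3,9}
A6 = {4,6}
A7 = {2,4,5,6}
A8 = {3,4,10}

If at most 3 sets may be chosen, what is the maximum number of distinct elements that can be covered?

Choosing A1, A2, A3 covers {1, 2, 3, 4, 5, 6, 7, 8, 9} — 9 elements.
No choice of 3 sets does better; here 10 is left uncovered.

9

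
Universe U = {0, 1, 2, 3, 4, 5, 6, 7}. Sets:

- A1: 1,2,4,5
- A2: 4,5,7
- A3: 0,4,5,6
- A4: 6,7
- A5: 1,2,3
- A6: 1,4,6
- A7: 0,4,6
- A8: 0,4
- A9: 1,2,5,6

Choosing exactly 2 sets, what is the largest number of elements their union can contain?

Choosing A3, A5 covers {0, 1, 2, 3, 4, 5, 6} — 7 elements.
No choice of 2 sets does better; here 7 is left uncovered.

7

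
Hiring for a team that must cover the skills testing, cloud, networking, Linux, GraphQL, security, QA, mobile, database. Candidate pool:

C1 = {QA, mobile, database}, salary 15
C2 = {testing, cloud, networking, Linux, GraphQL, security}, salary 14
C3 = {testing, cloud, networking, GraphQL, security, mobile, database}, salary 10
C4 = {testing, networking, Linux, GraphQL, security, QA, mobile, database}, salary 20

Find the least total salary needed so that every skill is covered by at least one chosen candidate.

29

C1, C2 cover every skill at salary 15 + 14 = 29.
Any cover uses at least 2 candidates; among all covering selections none totals below 29.
Greedy by coverage-per-salary would pick C3, C4 for 30 — worse than the optimum 29.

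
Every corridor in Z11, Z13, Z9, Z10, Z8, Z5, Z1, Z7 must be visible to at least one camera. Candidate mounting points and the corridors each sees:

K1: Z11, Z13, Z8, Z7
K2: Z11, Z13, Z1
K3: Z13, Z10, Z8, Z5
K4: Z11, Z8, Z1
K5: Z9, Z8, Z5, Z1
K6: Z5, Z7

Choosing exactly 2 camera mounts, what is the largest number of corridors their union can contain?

7

Choosing K1, K5 covers {Z11, Z13, Z9, Z8, Z5, Z1, Z7} — 7 corridors.
No choice of 2 camera mounts does better; here Z10 is left uncovered.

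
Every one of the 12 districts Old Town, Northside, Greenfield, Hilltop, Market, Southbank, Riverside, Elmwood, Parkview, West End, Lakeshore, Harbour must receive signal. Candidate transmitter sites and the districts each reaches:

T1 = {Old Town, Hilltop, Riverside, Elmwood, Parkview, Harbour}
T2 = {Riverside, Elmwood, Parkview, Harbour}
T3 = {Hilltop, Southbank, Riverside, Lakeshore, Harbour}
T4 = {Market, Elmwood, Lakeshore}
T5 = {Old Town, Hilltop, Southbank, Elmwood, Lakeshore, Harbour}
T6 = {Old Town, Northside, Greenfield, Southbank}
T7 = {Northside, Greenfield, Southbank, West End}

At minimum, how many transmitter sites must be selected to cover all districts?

3

T1, T4, T7 together cover {Old Town, Northside, Greenfield, Hilltop, Market, Southbank, Riverside, Elmwood, Parkview, West End, Lakeshore, Harbour} — every district.
No 2 of the 7 transmitter sites cover everything (all 21 pairs fall short), so 3 is minimum.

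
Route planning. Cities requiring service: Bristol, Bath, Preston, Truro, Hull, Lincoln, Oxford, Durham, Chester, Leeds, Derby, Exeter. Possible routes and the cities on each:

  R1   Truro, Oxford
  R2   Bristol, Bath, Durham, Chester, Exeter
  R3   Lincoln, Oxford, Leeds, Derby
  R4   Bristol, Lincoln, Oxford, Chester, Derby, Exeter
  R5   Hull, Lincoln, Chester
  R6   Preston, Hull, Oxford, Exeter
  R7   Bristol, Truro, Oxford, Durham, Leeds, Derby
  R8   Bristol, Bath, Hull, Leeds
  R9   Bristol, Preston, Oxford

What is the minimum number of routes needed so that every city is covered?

4

R1, R2, R3, R6 together cover {Bristol, Bath, Preston, Truro, Hull, Lincoln, Oxford, Durham, Chester, Leeds, Derby, Exeter} — every city.
No 3 of the 9 routes cover everything (all 84 triples fall short), so 4 is minimum.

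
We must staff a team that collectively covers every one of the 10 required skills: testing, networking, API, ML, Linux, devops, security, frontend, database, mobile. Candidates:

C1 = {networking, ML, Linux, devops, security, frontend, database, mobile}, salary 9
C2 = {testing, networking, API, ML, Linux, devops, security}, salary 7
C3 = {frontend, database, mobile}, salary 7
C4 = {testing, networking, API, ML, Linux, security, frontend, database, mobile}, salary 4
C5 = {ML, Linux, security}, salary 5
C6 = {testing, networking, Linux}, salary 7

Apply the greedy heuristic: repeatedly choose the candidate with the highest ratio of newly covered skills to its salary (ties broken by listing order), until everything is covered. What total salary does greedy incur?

Pick 1: C4 adds 9 new (testing, networking, API, ML, Linux, security, frontend, database, mobile) at salary 4 (ratio 9/4).
Pick 2: C2 adds 1 new (devops) at salary 7 (ratio 1/7).
Greedy total salary: 4 + 7 = 11.

11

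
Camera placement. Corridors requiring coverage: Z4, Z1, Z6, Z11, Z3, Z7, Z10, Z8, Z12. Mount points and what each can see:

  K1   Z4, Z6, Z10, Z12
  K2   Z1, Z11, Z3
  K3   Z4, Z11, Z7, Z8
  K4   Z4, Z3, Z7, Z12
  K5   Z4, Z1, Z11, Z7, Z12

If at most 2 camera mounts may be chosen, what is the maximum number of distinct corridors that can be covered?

7

Choosing K1, K2 covers {Z4, Z1, Z6, Z11, Z3, Z10, Z12} — 7 corridors.
No choice of 2 camera mounts does better; here Z7, Z8 are left uncovered.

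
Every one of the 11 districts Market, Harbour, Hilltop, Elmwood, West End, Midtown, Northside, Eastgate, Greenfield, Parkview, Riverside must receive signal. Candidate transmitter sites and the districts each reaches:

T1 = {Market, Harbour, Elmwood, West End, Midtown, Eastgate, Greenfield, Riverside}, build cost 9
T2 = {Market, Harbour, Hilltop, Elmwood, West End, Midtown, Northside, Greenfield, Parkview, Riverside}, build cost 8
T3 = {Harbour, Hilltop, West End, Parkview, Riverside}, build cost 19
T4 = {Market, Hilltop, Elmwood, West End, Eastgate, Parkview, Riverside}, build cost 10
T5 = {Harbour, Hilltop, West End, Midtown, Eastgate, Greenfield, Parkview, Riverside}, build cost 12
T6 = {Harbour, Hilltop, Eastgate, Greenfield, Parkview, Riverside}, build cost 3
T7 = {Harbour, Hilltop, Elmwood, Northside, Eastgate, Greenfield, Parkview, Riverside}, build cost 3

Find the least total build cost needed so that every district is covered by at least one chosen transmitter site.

T2, T6 cover every district at build cost 8 + 3 = 11.
Any cover uses at least 2 transmitter sites; among all covering selections none totals below 11.

11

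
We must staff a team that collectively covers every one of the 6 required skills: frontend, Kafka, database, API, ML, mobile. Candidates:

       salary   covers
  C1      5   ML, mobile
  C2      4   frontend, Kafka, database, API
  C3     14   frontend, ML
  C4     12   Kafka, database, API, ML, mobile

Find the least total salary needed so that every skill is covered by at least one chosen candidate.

C1, C2 cover every skill at salary 5 + 4 = 9.
Any cover uses at least 2 candidates; among all covering selections none totals below 9.

9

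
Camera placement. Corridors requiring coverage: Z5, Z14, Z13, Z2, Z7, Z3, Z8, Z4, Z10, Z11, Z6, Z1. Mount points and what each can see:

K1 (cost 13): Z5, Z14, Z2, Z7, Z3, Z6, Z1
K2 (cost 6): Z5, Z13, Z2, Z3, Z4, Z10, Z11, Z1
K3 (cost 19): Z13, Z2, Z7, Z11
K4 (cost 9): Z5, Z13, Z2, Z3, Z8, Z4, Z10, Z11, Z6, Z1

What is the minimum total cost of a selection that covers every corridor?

K1, K4 cover every corridor at cost 13 + 9 = 22.
Any cover uses at least 2 camera mounts; among all covering selections none totals below 22.
Greedy by coverage-per-cost would pick K2, K1, K4 for 28 — worse than the optimum 22.

22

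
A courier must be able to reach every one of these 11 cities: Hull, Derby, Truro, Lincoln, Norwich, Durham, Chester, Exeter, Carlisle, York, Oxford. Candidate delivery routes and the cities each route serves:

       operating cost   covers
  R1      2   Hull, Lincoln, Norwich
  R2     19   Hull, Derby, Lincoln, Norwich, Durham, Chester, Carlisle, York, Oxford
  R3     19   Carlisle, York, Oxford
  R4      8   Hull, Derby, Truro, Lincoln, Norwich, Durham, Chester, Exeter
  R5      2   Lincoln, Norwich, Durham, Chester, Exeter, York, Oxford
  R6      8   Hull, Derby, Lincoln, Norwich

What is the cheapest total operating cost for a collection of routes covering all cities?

27

R2, R4 cover every city at operating cost 19 + 8 = 27.
Any cover uses at least 2 routes; among all covering selections none totals below 27.
Greedy by coverage-per-operating cost would pick R5, R1, R4, R2 for 31 — worse than the optimum 27.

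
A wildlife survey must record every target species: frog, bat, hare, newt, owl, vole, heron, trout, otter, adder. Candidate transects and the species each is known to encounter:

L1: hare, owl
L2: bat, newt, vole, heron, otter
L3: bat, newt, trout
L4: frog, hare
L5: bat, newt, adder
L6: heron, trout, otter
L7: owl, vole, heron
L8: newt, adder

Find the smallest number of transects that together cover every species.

4

L4, L5, L6, L7 together cover {frog, bat, hare, newt, owl, vole, heron, trout, otter, adder} — every species.
No 3 of the 8 transects cover everything (all 56 triples fall short), so 4 is minimum.
Greedy (largest uncovered first) would take L2, L1, L3, L4, L5 — 5 transects — but 4 suffice.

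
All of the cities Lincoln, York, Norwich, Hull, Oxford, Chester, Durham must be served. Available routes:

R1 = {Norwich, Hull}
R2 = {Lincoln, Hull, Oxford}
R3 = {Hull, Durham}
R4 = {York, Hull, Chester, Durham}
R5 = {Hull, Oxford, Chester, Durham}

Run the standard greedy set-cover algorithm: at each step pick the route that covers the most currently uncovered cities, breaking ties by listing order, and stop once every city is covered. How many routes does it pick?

Pick 1: R4 covers 4 new cities (York, Hull, Chester, Durham).
Pick 2: R2 covers 2 new cities (Lincoln, Oxford).
Pick 3: R1 covers 1 new cities (Norwich).
Greedy uses 3 routes.

3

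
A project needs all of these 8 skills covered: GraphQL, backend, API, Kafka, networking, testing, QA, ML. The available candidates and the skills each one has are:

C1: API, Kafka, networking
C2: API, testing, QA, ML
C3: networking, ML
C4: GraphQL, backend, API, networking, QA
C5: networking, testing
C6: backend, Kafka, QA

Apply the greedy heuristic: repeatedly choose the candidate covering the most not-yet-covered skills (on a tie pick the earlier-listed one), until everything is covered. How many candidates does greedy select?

3

Pick 1: C4 covers 5 new skills (GraphQL, backend, API, networking, QA).
Pick 2: C2 covers 2 new skills (testing, ML).
Pick 3: C1 covers 1 new skills (Kafka).
Greedy uses 3 candidates.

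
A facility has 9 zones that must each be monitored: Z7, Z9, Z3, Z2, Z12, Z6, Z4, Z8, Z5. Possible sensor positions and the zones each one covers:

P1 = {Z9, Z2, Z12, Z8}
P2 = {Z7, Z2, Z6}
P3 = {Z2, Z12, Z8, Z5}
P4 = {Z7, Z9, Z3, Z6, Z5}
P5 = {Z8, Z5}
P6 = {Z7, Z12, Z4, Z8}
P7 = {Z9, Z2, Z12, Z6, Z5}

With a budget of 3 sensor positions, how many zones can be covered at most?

9

Choosing P1, P4, P6 covers {Z7, Z9, Z3, Z2, Z12, Z6, Z4, Z8, Z5} — 9 zones.
That is all 9 zones.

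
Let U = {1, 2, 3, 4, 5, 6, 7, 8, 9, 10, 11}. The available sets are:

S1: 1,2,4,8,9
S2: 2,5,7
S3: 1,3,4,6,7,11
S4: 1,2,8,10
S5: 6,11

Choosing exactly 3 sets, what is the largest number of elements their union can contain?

10

Choosing S1, S2, S3 covers {1, 2, 3, 4, 5, 6, 7, 8, 9, 11} — 10 elements.
No choice of 3 sets does better; here 10 is left uncovered.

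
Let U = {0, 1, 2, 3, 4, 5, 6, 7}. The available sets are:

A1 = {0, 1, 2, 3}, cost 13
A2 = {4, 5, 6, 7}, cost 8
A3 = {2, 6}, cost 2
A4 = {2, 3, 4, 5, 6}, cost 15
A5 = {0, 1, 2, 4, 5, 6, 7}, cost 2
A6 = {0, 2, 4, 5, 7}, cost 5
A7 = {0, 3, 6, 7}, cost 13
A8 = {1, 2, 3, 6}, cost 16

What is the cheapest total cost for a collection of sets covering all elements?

15

A1, A5 cover every element at cost 13 + 2 = 15.
Any cover uses at least 2 sets; among all covering selections none totals below 15.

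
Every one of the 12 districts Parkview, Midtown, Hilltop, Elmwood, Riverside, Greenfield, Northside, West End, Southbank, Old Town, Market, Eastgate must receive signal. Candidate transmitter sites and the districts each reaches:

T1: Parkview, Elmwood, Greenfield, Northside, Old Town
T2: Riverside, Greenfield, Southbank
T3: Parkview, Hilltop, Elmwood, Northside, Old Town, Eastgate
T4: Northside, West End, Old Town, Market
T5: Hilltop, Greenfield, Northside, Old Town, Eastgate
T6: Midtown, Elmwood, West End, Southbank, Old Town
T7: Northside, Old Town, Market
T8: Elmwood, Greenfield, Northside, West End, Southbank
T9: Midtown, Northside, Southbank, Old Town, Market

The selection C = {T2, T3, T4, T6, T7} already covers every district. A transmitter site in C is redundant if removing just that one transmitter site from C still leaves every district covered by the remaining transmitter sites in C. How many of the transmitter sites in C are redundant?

2

Drop T2: Riverside, Greenfield uncovered — not redundant.
Drop T3: Parkview, Hilltop, Eastgate uncovered — not redundant.
Drop T4: the rest still cover every district — redundant.
Drop T6: Midtown uncovered — not redundant.
Drop T7: the rest still cover every district — redundant.
2 redundant: T4, T7.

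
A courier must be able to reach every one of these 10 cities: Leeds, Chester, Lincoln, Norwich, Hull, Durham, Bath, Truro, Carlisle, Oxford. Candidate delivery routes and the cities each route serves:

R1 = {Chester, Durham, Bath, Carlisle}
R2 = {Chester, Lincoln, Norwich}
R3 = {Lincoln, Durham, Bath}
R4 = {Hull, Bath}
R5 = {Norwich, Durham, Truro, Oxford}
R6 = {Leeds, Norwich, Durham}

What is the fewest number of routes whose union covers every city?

5

R1, R2, R4, R5, R6 together cover {Leeds, Chester, Lincoln, Norwich, Hull, Durham, Bath, Truro, Carlisle, Oxford} — every city.
No 4 of the 6 routes cover everything (all 15 size-4 selections fall short), so 5 is minimum.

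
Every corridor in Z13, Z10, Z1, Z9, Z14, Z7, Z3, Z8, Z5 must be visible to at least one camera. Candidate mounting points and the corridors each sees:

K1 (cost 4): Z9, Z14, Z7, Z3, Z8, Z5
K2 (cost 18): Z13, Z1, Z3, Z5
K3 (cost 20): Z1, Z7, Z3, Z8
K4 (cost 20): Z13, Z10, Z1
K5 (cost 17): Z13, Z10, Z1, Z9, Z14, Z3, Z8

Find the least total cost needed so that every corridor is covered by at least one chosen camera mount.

21

K1, K5 cover every corridor at cost 4 + 17 = 21.
Any cover uses at least 2 camera mounts; among all covering selections none totals below 21.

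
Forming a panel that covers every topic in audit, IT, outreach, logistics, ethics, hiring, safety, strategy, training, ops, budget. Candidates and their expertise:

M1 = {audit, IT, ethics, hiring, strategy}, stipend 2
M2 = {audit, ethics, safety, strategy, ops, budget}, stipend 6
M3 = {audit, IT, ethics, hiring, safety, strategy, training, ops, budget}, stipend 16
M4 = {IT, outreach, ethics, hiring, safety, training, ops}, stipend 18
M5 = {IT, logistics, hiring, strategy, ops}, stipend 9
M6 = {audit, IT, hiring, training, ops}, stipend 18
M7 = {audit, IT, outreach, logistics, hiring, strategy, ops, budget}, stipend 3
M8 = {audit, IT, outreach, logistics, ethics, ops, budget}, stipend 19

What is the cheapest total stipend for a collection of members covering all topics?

19

M3, M7 cover every topic at stipend 16 + 3 = 19.
Any cover uses at least 2 members; among all covering selections none totals below 19.
Greedy by coverage-per-stipend would pick M7, M1, M2, M3 for 27 — worse than the optimum 19.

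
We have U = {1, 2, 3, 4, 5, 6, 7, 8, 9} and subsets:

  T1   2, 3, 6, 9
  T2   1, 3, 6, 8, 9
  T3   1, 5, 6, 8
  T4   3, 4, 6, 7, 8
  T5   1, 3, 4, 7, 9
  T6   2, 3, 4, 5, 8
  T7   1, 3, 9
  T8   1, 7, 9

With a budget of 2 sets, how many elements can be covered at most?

8

Choosing T2, T6 covers {1, 2, 3, 4, 5, 6, 8, 9} — 8 elements.
No choice of 2 sets does better; here 7 is left uncovered.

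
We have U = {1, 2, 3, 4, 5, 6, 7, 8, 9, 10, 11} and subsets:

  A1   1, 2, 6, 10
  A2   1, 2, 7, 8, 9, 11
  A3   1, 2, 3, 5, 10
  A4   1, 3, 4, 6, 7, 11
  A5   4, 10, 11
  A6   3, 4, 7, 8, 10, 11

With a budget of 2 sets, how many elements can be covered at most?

Choosing A1, A6 covers {1, 2, 3, 4, 6, 7, 8, 10, 11} — 9 elements.
No choice of 2 sets does better; here 5, 9 are left uncovered.

9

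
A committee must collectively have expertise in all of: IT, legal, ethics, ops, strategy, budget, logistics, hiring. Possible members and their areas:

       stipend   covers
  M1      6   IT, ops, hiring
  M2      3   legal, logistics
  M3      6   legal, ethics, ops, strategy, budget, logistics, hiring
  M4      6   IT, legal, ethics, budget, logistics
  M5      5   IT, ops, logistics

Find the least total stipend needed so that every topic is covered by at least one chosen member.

11

M3, M5 cover every topic at stipend 6 + 5 = 11.
Any cover uses at least 2 members; among all covering selections none totals below 11.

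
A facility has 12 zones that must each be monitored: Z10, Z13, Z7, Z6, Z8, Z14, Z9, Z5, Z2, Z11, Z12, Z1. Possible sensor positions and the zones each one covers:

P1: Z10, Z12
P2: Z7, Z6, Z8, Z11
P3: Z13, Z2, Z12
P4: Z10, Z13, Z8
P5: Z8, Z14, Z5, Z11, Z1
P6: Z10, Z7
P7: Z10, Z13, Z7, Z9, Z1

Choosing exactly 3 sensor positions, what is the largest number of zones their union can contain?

Choosing P3, P5, P7 covers {Z10, Z13, Z7, Z8, Z14, Z9, Z5, Z2, Z11, Z12, Z1} — 11 zones.
No choice of 3 sensor positions does better; here Z6 is left uncovered.

11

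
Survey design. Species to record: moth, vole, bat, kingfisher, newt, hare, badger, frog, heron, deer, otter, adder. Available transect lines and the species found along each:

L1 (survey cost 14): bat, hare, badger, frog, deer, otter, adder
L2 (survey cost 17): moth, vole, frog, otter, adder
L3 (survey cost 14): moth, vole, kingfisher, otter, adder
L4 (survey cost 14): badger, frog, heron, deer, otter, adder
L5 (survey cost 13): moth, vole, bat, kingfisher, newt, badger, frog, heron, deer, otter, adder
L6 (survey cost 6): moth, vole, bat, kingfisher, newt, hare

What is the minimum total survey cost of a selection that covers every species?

19

L5, L6 cover every species at survey cost 13 + 6 = 19.
Any cover uses at least 2 transects; among all covering selections none totals below 19.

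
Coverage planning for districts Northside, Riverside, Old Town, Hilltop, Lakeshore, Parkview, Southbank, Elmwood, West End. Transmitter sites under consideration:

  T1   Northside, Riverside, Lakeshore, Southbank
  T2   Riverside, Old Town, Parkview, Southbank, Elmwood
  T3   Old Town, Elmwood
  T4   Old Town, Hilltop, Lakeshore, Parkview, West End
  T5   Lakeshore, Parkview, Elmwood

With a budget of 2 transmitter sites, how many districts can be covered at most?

8

Choosing T1, T4 covers {Northside, Riverside, Old Town, Hilltop, Lakeshore, Parkview, Southbank, West End} — 8 districts.
No choice of 2 transmitter sites does better; here Elmwood is left uncovered.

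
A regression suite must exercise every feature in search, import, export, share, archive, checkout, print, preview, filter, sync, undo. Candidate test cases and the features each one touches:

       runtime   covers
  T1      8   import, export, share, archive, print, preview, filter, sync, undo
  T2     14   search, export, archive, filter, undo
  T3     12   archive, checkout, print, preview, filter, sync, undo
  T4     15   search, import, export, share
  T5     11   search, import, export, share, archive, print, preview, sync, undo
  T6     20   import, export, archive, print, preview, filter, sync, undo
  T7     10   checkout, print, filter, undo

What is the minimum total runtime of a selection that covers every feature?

T5, T7 cover every feature at runtime 11 + 10 = 21.
Any cover uses at least 2 test cases; among all covering selections none totals below 21.
Greedy by coverage-per-runtime would pick T1, T7, T5 for 29 — worse than the optimum 21.

21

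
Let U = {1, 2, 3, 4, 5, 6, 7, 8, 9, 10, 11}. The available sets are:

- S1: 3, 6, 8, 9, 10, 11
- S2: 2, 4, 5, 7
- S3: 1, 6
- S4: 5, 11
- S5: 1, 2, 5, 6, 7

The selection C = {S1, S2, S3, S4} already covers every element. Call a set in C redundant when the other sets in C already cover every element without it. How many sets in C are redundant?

1

Drop S1: 3, 8, 9, 10 uncovered — not redundant.
Drop S2: 2, 4, 7 uncovered — not redundant.
Drop S3: 1 uncovered — not redundant.
Drop S4: the rest still cover every element — redundant.
1 redundant: S4.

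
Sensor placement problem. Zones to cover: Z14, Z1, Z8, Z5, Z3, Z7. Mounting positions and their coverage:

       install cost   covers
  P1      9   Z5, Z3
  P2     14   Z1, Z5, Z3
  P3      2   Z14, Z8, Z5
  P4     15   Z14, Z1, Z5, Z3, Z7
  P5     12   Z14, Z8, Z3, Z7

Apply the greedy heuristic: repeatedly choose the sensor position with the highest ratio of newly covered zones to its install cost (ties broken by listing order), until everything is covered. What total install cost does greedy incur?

17

Pick 1: P3 adds 3 new (Z14, Z8, Z5) at install cost 2 (ratio 3/2).
Pick 2: P4 adds 3 new (Z1, Z3, Z7) at install cost 15 (ratio 3/15).
Greedy total install cost: 2 + 15 = 17.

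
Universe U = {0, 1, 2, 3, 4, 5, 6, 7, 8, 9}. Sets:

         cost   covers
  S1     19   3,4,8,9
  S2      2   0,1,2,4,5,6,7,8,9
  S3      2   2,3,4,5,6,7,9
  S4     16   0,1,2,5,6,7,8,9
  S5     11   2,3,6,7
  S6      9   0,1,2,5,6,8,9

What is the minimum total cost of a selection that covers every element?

4

S2, S3 cover every element at cost 2 + 2 = 4.
Any cover uses at least 2 sets; among all covering selections none totals below 4.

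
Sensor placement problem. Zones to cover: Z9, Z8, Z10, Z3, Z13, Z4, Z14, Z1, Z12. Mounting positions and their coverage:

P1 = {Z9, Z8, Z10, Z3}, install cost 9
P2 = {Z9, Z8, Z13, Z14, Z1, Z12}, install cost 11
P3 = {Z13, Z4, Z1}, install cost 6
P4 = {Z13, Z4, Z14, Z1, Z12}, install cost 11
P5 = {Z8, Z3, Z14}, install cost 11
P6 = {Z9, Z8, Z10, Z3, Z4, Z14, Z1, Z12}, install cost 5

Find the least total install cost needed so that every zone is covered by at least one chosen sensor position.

P3, P6 cover every zone at install cost 6 + 5 = 11.
Any cover uses at least 2 sensor positions; among all covering selections none totals below 11.

11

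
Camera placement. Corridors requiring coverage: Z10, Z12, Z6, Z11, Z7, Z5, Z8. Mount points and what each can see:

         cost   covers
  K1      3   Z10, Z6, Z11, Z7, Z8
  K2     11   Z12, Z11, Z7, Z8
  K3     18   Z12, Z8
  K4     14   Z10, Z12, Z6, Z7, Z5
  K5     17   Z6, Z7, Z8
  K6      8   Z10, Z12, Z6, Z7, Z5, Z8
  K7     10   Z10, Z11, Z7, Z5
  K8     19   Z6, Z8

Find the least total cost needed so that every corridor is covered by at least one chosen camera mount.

11

K1, K6 cover every corridor at cost 3 + 8 = 11.
Any cover uses at least 2 camera mounts; among all covering selections none totals below 11.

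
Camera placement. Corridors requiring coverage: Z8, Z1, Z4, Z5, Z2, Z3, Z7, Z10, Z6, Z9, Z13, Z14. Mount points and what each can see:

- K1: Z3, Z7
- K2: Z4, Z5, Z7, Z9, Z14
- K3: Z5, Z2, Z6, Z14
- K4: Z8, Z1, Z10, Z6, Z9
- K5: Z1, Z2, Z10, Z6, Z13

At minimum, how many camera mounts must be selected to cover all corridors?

K1, K2, K4, K5 together cover {Z8, Z1, Z4, Z5, Z2, Z3, Z7, Z10, Z6, Z9, Z13, Z14} — every corridor.
No 3 of the 5 camera mounts cover everything (all 10 triples fall short), so 4 is minimum.

4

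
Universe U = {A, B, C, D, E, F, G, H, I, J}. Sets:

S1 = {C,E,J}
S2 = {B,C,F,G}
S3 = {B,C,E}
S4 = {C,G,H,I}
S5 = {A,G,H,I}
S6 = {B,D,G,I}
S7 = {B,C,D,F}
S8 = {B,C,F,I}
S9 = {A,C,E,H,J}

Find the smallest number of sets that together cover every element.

3

S1, S5, S7 together cover {A, B, C, D, E, F, G, H, I, J} — every element.
No 2 of the 9 sets cover everything (all 36 pairs fall short), so 3 is minimum.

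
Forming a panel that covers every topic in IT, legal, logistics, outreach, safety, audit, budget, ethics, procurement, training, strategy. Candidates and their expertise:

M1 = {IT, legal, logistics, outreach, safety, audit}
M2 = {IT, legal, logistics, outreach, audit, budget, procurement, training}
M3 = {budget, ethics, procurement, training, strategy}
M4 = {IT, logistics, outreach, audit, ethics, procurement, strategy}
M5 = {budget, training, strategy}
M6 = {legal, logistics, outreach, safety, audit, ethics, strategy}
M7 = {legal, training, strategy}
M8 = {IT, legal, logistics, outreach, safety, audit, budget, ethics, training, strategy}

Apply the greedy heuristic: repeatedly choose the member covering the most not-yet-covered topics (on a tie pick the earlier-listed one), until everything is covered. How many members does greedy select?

2

Pick 1: M8 covers 10 new topics (IT, legal, logistics, outreach, safety, audit, budget, ethics, training, strategy).
Pick 2: M2 covers 1 new topics (procurement).
Greedy uses 2 members.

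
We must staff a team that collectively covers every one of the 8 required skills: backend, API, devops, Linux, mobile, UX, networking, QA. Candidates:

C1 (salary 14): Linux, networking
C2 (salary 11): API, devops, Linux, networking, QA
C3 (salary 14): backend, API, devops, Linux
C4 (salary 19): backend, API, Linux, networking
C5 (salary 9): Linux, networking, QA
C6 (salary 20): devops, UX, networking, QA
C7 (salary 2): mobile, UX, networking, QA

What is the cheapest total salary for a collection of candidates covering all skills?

C3, C7 cover every skill at salary 14 + 2 = 16.
Any cover uses at least 2 candidates; among all covering selections none totals below 16.

16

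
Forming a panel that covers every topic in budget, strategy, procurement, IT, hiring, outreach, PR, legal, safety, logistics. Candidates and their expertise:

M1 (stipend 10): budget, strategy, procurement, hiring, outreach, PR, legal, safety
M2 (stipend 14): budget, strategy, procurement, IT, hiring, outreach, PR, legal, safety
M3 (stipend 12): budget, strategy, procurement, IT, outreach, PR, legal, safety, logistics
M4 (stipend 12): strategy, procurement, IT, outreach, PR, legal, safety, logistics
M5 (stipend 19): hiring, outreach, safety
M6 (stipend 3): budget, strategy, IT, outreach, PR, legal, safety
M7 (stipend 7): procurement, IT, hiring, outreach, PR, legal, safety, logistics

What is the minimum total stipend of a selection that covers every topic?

10

M6, M7 cover every topic at stipend 3 + 7 = 10.
Any cover uses at least 2 members; among all covering selections none totals below 10.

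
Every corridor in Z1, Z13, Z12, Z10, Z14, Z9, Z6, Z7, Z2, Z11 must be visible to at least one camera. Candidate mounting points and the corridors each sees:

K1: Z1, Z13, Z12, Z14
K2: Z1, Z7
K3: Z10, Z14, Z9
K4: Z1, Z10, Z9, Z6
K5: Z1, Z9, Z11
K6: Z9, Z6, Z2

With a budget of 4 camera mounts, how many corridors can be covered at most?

Choosing K1, K2, K3, K6 covers {Z1, Z13, Z12, Z10, Z14, Z9, Z6, Z7, Z2} — 9 corridors.
No choice of 4 camera mounts does better; here Z11 is left uncovered.

9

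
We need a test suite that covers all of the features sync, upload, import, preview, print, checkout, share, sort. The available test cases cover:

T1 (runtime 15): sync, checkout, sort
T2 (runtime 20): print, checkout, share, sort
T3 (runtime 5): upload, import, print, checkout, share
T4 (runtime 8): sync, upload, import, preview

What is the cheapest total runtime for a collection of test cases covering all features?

T2, T4 cover every feature at runtime 20 + 8 = 28.
Any cover uses at least 2 test cases; among all covering selections none totals below 28.

28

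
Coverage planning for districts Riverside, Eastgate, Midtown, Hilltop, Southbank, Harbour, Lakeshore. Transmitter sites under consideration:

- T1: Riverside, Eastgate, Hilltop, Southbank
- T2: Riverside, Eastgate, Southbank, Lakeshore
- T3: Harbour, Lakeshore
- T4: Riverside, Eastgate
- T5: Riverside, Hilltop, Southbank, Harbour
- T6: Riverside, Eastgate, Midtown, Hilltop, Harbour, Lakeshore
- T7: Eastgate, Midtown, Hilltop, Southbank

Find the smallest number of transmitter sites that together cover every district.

2

T1, T6 together cover {Riverside, Eastgate, Midtown, Hilltop, Southbank, Harbour, Lakeshore} — every district.
No single transmitter site contains all 7 districts, so 2 is optimal.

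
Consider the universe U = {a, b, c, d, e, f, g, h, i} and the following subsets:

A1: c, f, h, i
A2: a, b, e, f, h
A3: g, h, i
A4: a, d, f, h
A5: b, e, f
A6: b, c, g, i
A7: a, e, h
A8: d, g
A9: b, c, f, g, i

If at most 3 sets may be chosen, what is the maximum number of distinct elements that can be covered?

9

Choosing A1, A2, A8 covers {a, b, c, d, e, f, g, h, i} — 9 elements.
That is all 9 elements.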